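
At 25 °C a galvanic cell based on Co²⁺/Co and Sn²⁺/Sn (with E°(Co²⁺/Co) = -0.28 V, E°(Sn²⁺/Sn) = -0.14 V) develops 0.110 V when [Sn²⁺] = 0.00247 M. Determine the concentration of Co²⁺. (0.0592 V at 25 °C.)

0.025 M

From the Nernst equation, log Q = n(E° − E)/0.0592 = 2(0.14 − 0.110)/0.0592 = 1.014, so Q = 10.3.
With Q = [Co²⁺]/[Sn²⁺] and the known concentrations, [Co²⁺] in the numerator gives [Co²⁺] = 0.025 M.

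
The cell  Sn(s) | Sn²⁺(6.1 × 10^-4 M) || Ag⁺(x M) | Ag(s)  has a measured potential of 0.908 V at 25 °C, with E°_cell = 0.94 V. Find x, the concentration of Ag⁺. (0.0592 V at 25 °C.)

From the Nernst equation, log Q = n(E° − E)/0.0592 = 2(0.94 − 0.908)/0.0592 = 1.081, so Q = 12.1.
With Q = [Sn²⁺]/[Ag⁺]^2 and the known concentrations, [Ag⁺]^2 in the denominator gives [Ag⁺] = 0.0071 M.

0.0071 M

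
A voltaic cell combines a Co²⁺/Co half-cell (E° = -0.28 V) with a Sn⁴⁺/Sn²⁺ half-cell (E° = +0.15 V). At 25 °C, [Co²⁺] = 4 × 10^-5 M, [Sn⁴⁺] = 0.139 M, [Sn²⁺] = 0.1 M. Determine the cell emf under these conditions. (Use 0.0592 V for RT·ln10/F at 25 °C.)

0.564 V

The Sn⁴⁺/Sn²⁺ couple has the higher reduction potential and acts as the cathode, so E°_cell = +0.15 − (-0.28) = 0.43 V.
Balancing electrons gives n = 2; the reaction quotient is Q = [Co²⁺]·[Sn²⁺]/[Sn⁴⁺] = 2.88 × 10^-5.
At 25 °C, E = E° − (0.0592/n) log Q = 0.43 − (0.0592/2)(-4.541) = 0.430 + 0.134 = 0.564 V.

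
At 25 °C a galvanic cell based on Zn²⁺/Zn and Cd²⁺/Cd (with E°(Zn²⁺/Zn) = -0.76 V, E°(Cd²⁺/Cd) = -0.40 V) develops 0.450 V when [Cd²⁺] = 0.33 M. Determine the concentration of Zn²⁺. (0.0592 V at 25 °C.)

3 × 10^-4 M

From the Nernst equation, log Q = n(E° − E)/0.0592 = 2(0.36 − 0.450)/0.0592 = -3.041, so Q = 9.11 × 10^-4.
With Q = [Zn²⁺]/[Cd²⁺] and the known concentrations, [Zn²⁺] in the numerator gives [Zn²⁺] = 3 × 10^-4 M.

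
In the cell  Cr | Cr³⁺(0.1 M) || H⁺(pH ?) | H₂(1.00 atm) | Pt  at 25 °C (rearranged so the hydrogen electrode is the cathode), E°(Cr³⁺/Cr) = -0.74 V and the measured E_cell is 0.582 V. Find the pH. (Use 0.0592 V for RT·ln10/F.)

pH = 3.00

E°_cell = 0.74 V and n = 6.
log Q = n(E° − E)/0.0592 = 6×(0.74 − 0.582)/0.0592 = 16.014.
With Q = [Cr³⁺]^2·P(H₂)^3 / [H⁺]^6, solving for [H⁺] gives log[H⁺] = -3.002, so pH = 3.00.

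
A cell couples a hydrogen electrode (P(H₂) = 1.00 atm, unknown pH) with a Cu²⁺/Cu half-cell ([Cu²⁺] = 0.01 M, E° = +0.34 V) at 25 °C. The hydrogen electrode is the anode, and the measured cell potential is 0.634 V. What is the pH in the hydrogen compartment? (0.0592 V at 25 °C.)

pH = 5.97

E°_cell = 0.34 V and n = 2.
log Q = n(E° − E)/0.0592 = 2×(0.34 − 0.634)/0.0592 = -9.932.
With Q = [H⁺]^2 / ([Cu²⁺]·P(H₂)), solving for [H⁺] gives log[H⁺] = -5.966, so pH = 5.97.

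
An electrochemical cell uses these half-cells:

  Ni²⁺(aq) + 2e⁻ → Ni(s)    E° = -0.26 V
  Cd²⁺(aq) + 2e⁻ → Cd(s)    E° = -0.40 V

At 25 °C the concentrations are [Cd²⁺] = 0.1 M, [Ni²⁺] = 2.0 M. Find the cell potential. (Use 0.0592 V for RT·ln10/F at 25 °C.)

The Ni²⁺/Ni couple has the higher reduction potential and acts as the cathode, so E°_cell = -0.26 − (-0.40) = 0.14 V.
Balancing electrons gives n = 2; the reaction quotient is Q = [Cd²⁺]/[Ni²⁺] = 0.0500.
At 25 °C, E = E° − (0.0592/n) log Q = 0.14 − (0.0592/2)(-1.301) = 0.140 + 0.039 = 0.179 V.

0.179 V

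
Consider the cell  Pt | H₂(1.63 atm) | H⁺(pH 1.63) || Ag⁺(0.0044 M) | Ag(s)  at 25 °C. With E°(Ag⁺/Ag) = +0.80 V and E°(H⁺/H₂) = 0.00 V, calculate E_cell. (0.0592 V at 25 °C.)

0.76 V

The Ag⁺/Ag couple is the cathode, so E°_cell = 0.80 V; n = 2.
[H⁺] = 10^(−1.63) = 0.023 M, and Q = [H⁺]^2 / ([Ag⁺]^2·P(H₂)) = 17.4.
E = E° − (0.0592/2) log Q = 0.80 − (0.0592/2)(1.241) = 0.763 V.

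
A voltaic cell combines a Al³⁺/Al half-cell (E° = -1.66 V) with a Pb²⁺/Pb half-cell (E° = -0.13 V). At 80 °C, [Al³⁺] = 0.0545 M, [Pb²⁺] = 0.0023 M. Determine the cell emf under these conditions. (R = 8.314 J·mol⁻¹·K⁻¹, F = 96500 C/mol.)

The Pb²⁺/Pb couple has the higher reduction potential and acts as the cathode, so E°_cell = -0.13 − (-1.66) = 1.53 V.
Balancing electrons gives n = 6; the reaction quotient is Q = [Al³⁺]^2/[Pb²⁺]^3 = 2.44 × 10^5.
E = E° − (RT/nF) ln Q = 1.53 − (8.314×353)/(6×96500) × (12.405) = 1.530 − 0.063 = 1.467 V.

1.47 V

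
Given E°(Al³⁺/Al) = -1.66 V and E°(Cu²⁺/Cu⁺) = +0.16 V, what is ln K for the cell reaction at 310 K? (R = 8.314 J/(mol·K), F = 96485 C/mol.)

E°_cell = +0.16 − (-1.66) = 1.82 V, with n = 3 electrons transferred.
At equilibrium E = 0, so the Nernst equation gives ln K = nFE°/RT = (3)(96485)(1.82)/((8.314)(310)) = 204.40.

ln K = 204.4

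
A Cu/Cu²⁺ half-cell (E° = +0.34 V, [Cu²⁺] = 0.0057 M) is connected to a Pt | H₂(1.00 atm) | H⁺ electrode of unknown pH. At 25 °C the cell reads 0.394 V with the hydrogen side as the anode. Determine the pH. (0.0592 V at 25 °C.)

E°_cell = 0.34 V and n = 2.
log Q = n(E° − E)/0.0592 = 2×(0.34 − 0.394)/0.0592 = -1.824.
With Q = [H⁺]^2 / ([Cu²⁺]·P(H₂)), solving for [H⁺] gives log[H⁺] = -2.034, so pH = 2.03.

pH = 2.03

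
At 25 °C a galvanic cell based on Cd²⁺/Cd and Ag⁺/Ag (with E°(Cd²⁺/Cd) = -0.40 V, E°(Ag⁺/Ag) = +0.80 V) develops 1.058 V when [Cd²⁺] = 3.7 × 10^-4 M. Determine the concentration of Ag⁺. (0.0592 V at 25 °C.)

7.7 × 10^-5 M

From the Nernst equation, log Q = n(E° − E)/0.0592 = 2(1.20 − 1.058)/0.0592 = 4.797, so Q = 6.27 × 10^4.
With Q = [Cd²⁺]/[Ag⁺]^2 and the known concentrations, [Ag⁺]^2 in the denominator gives [Ag⁺] = 7.7 × 10^-5 M.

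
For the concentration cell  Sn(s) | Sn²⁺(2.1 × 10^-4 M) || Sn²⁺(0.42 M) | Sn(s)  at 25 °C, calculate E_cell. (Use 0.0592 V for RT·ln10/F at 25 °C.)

0.098 V

Both half-cells are Sn²⁺/Sn, so E°_cell = 0. The concentrated side is the cathode; the cell reaction moves Sn²⁺ from high to low concentration with n = 2.
Q = [Sn²⁺]_dilute/[Sn²⁺]_conc = 2.1 × 10^-4/0.42 = 5 × 10^-4.
E = 0 − (0.0592/2) log Q = −(0.0592/2)(-3.301) = 0.0977 V.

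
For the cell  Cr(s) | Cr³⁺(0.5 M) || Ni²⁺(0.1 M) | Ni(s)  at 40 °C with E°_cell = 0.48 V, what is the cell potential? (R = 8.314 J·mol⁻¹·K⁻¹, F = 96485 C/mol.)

Balancing electrons gives n = 6; the reaction quotient is Q = [Cr³⁺]^2/[Ni²⁺]^3 = 250.
E = E° − (RT/nF) ln Q = 0.48 − (8.314×313)/(6×96485) × (5.521) = 0.480 − 0.025 = 0.455 V.

0.455 V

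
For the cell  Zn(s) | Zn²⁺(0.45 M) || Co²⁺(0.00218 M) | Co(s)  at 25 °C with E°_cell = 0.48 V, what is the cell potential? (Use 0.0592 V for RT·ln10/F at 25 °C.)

0.411 V

Balancing electrons gives n = 2; the reaction quotient is Q = [Zn²⁺]/[Co²⁺] = 206.
At 25 °C, E = E° − (0.0592/n) log Q = 0.48 − (0.0592/2)(2.315) = 0.480 − 0.069 = 0.411 V.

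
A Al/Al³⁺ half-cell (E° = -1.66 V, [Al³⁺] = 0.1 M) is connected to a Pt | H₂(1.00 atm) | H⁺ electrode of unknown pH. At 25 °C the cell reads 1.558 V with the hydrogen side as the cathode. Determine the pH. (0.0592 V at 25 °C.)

pH = 2.06

E°_cell = 1.66 V and n = 6.
log Q = n(E° − E)/0.0592 = 6×(1.66 − 1.558)/0.0592 = 10.338.
With Q = [Al³⁺]^2·P(H₂)^3 / [H⁺]^6, solving for [H⁺] gives log[H⁺] = -2.056, so pH = 2.06.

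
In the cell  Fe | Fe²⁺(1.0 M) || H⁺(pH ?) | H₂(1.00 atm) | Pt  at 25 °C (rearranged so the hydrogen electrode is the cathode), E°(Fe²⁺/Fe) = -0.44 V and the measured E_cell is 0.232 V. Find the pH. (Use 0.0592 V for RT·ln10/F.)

E°_cell = 0.44 V and n = 2.
log Q = n(E° − E)/0.0592 = 2×(0.44 − 0.232)/0.0592 = 7.027.
With Q = [Fe²⁺]·P(H₂) / [H⁺]^2, solving for [H⁺] gives log[H⁺] = -3.514, so pH = 3.51.

pH = 3.51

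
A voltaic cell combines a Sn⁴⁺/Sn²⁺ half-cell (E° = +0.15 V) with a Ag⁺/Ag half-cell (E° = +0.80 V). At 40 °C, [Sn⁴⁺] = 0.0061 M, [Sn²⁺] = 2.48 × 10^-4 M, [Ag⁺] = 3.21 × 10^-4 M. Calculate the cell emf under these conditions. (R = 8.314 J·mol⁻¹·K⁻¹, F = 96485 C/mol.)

The Ag⁺/Ag couple has the higher reduction potential and acts as the cathode, so E°_cell = +0.80 − (+0.15) = 0.65 V.
Balancing electrons gives n = 2; the reaction quotient is Q = [Sn⁴⁺]/([Sn²⁺]·[Ag⁺]^2) = 2.39 × 10^8.
E = E° − (RT/nF) ln Q = 0.65 − (8.314×313)/(2×96485) × (19.291) = 0.650 − 0.260 = 0.390 V.

0.390 V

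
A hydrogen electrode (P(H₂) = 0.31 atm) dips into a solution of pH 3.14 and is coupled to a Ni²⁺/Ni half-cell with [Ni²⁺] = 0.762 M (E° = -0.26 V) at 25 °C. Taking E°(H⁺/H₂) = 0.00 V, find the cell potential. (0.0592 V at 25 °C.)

0.093 V

The hydrogen couple is the cathode, so E°_cell = 0.26 V; n = 2.
[H⁺] = 10^(−3.14) = 7.2 × 10^-4 M, and Q = [Ni²⁺]·P(H₂) / [H⁺]^2 = 4.5 × 10^5.
E = E° − (0.0592/2) log Q = 0.26 − (0.0592/2)(5.653) = 0.093 V.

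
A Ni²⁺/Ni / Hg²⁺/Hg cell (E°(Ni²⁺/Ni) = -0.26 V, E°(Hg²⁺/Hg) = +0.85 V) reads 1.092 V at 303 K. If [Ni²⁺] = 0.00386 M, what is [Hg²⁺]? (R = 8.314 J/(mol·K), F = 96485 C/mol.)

From the Nernst equation, ln Q = nF(E° − E)/RT = 2×96485×(1.11 − 1.092)/(8.314×303) = 1.379, so Q = 3.97.
With Q = [Ni²⁺]/[Hg²⁺] and the known concentrations, [Hg²⁺] in the denominator gives [Hg²⁺] = 9.7 × 10^-4 M.

9.7 × 10^-4 M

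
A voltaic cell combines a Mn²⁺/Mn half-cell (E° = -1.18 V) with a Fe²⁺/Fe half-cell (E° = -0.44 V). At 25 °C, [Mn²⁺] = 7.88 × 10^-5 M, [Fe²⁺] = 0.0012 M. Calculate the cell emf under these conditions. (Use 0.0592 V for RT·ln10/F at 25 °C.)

0.775 V

The Fe²⁺/Fe couple has the higher reduction potential and acts as the cathode, so E°_cell = -0.44 − (-1.18) = 0.74 V.
Balancing electrons gives n = 2; the reaction quotient is Q = [Mn²⁺]/[Fe²⁺] = 0.0657.
At 25 °C, E = E° − (0.0592/n) log Q = 0.74 − (0.0592/2)(-1.183) = 0.740 + 0.035 = 0.775 V.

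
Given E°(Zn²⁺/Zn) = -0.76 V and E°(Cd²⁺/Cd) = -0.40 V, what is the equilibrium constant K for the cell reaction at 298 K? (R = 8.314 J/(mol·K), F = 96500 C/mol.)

E°_cell = -0.40 − (-0.76) = 0.36 V, with n = 2 electrons transferred.
At equilibrium E = 0, so the Nernst equation gives ln K = nFE°/RT = (2)(96500)(0.36)/((8.314)(298)) = 28.04.
K = e^28.04 = 1.5 × 10^12.

1.5 × 10^12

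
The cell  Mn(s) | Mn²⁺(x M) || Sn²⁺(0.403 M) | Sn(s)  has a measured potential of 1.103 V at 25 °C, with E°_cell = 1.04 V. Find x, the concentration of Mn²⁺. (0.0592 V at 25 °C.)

From the Nernst equation, log Q = n(E° − E)/0.0592 = 2(1.04 − 1.103)/0.0592 = -2.128, so Q = 0.00744.
With Q = [Mn²⁺]/[Sn²⁺] and the known concentrations, [Mn²⁺] in the numerator gives [Mn²⁺] = 0.003 M.

0.003 M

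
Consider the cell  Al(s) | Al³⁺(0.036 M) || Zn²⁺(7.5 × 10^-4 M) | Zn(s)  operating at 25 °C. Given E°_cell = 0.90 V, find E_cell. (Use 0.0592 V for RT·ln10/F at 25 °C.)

Balancing electrons gives n = 6; the reaction quotient is Q = [Al³⁺]^2/[Zn²⁺]^3 = 3.07 × 10^6.
At 25 °C, E = E° − (0.0592/n) log Q = 0.90 − (0.0592/6)(6.487) = 0.900 − 0.064 = 0.836 V.

0.836 V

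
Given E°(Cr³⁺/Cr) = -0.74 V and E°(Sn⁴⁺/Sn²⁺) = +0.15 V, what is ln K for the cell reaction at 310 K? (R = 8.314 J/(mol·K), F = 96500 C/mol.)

ln K = 199.9

E°_cell = +0.15 − (-0.74) = 0.89 V, with n = 6 electrons transferred.
At equilibrium E = 0, so the Nernst equation gives ln K = nFE°/RT = (6)(96500)(0.89)/((8.314)(310)) = 199.94.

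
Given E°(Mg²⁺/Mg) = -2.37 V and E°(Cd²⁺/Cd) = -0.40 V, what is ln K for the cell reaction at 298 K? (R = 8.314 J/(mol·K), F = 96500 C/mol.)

E°_cell = -0.40 − (-2.37) = 1.97 V, with n = 2 electrons transferred.
At equilibrium E = 0, so the Nernst equation gives ln K = nFE°/RT = (2)(96500)(1.97)/((8.314)(298)) = 153.46.

ln K = 153.5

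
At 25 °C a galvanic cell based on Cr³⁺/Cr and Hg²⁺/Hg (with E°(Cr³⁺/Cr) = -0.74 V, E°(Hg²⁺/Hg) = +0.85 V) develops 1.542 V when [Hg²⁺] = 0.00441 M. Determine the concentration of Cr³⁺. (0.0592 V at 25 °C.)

0.079 M

From the Nernst equation, log Q = n(E° − E)/0.0592 = 6(1.59 − 1.542)/0.0592 = 4.865, so Q = 7.33 × 10^4.
With Q = [Cr³⁺]^2/[Hg²⁺]^3 and the known concentrations, [Cr³⁺]^2 in the numerator gives [Cr³⁺] = 0.079 M.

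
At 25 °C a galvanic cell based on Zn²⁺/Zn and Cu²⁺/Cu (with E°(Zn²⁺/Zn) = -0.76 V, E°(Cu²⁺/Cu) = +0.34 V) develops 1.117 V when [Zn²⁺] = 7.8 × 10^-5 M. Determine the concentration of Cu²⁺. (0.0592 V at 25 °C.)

From the Nernst equation, log Q = n(E° − E)/0.0592 = 2(1.10 − 1.117)/0.0592 = -0.574, so Q = 0.266.
With Q = [Zn²⁺]/[Cu²⁺] and the known concentrations, [Cu²⁺] in the denominator gives [Cu²⁺] = 2.9 × 10^-4 M.

2.9 × 10^-4 M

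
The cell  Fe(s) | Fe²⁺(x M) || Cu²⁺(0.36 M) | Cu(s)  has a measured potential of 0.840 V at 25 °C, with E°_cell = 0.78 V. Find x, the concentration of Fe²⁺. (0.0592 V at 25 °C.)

From the Nernst equation, log Q = n(E° − E)/0.0592 = 2(0.78 − 0.840)/0.0592 = -2.027, so Q = 0.00940.
With Q = [Fe²⁺]/[Cu²⁺] and the known concentrations, [Fe²⁺] in the numerator gives [Fe²⁺] = 0.0034 M.

0.0034 M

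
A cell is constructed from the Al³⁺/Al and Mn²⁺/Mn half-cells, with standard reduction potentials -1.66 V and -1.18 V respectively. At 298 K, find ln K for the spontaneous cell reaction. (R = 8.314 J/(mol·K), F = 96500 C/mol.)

E°_cell = -1.18 − (-1.66) = 0.48 V, with n = 6 electrons transferred.
At equilibrium E = 0, so the Nernst equation gives ln K = nFE°/RT = (6)(96500)(0.48)/((8.314)(298)) = 112.17.

ln K = 112.2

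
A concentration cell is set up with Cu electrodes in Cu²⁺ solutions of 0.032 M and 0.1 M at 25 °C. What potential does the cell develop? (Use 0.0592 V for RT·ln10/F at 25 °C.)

Both half-cells are Cu²⁺/Cu, so E°_cell = 0. The concentrated side is the cathode; the cell reaction moves Cu²⁺ from high to low concentration with n = 2.
Q = [Cu²⁺]_dilute/[Cu²⁺]_conc = 0.032/0.1 = 0.320.
E = 0 − (0.0592/2) log Q = −(0.0592/2)(-0.495) = 0.0147 V.

0.015 V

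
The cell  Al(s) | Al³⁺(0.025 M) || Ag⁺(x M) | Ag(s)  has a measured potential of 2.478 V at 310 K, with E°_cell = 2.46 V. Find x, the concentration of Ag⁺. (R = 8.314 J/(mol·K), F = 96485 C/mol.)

0.57 M

From the Nernst equation, ln Q = nF(E° − E)/RT = 3×96485×(2.46 − 2.478)/(8.314×310) = -2.022, so Q = 0.132.
With Q = [Al³⁺]/[Ag⁺]^3 and the known concentrations, [Ag⁺]^3 in the denominator gives [Ag⁺] = 0.57 M.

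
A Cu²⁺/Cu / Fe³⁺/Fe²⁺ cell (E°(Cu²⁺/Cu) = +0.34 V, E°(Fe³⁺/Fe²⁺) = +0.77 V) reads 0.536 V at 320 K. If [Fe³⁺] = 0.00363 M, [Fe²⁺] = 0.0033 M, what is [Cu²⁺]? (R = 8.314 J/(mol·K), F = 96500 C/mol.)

From the Nernst equation, ln Q = nF(E° − E)/RT = 2×96500×(0.43 − 0.536)/(8.314×320) = -7.690, so Q = 4.58 × 10^-4.
With Q = [Cu²⁺]·[Fe²⁺]^2/[Fe³⁺]^2 and the known concentrations, [Cu²⁺] in the numerator gives [Cu²⁺] = 5.5 × 10^-4 M.

5.5 × 10^-4 M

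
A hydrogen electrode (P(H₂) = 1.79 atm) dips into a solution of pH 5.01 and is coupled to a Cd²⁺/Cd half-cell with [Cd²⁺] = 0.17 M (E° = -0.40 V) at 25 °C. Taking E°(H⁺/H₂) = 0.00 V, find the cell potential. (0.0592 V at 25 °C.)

0.12 V

The hydrogen couple is the cathode, so E°_cell = 0.40 V; n = 2.
[H⁺] = 10^(−5.01) = 9.8 × 10^-6 M, and Q = [Cd²⁺]·P(H₂) / [H⁺]^2 = 3.19 × 10^9.
E = E° − (0.0592/2) log Q = 0.40 − (0.0592/2)(9.503) = 0.119 V.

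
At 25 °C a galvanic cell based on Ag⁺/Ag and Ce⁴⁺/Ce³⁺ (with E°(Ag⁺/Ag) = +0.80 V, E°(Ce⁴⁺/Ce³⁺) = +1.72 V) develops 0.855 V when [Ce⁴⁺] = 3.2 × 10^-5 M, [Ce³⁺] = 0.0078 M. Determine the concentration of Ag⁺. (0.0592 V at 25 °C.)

From the Nernst equation, log Q = n(E° − E)/0.0592 = 1(0.92 − 0.855)/0.0592 = 1.098, so Q = 12.5.
With Q = [Ag⁺]·[Ce³⁺]/[Ce⁴⁺] and the known concentrations, [Ag⁺] in the numerator gives [Ag⁺] = 0.051 M.

0.051 M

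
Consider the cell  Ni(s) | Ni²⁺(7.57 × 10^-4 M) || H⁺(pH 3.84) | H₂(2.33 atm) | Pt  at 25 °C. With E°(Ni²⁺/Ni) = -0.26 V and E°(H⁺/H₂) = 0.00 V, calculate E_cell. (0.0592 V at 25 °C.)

0.11 V

The hydrogen couple is the cathode, so E°_cell = 0.26 V; n = 2.
[H⁺] = 10^(−3.84) = 1.4 × 10^-4 M, and Q = [Ni²⁺]·P(H₂) / [H⁺]^2 = 8.44 × 10^4.
E = E° − (0.0592/2) log Q = 0.26 − (0.0592/2)(4.926) = 0.114 V.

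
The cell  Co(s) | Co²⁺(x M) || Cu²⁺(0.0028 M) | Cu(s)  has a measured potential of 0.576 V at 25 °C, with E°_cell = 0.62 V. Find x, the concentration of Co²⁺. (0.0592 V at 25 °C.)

From the Nernst equation, log Q = n(E° − E)/0.0592 = 2(0.62 − 0.576)/0.0592 = 1.486, so Q = 30.7.
With Q = [Co²⁺]/[Cu²⁺] and the known concentrations, [Co²⁺] in the numerator gives [Co²⁺] = 0.086 M.

0.086 M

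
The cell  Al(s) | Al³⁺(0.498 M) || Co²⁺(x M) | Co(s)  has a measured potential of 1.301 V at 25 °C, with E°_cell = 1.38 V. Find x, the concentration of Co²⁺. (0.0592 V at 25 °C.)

From the Nernst equation, log Q = n(E° − E)/0.0592 = 6(1.38 − 1.301)/0.0592 = 8.007, so Q = 1.02 × 10^8.
With Q = [Al³⁺]^2/[Co²⁺]^3 and the known concentrations, [Co²⁺]^3 in the denominator gives [Co²⁺] = 0.0013 M.

0.0013 M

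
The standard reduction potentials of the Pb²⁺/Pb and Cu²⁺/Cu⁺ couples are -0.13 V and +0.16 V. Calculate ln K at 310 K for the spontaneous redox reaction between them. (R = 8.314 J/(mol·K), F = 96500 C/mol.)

ln K = 21.7

E°_cell = +0.16 − (-0.13) = 0.29 V, with n = 2 electrons transferred.
At equilibrium E = 0, so the Nernst equation gives ln K = nFE°/RT = (2)(96500)(0.29)/((8.314)(310)) = 21.72.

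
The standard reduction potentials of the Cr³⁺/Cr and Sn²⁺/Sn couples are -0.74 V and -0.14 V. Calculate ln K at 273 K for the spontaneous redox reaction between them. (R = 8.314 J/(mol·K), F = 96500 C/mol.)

ln K = 153.1

E°_cell = -0.14 − (-0.74) = 0.60 V, with n = 6 electrons transferred.
At equilibrium E = 0, so the Nernst equation gives ln K = nFE°/RT = (6)(96500)(0.60)/((8.314)(273)) = 153.06.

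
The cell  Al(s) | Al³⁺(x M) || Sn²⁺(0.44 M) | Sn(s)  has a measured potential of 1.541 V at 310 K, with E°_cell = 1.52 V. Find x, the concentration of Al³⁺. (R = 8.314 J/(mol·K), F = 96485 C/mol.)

From the Nernst equation, ln Q = nF(E° − E)/RT = 6×96485×(1.52 − 1.541)/(8.314×310) = -4.717, so Q = 0.00894.
With Q = [Al³⁺]^2/[Sn²⁺]^3 and the known concentrations, [Al³⁺]^2 in the numerator gives [Al³⁺] = 0.028 M.

0.028 M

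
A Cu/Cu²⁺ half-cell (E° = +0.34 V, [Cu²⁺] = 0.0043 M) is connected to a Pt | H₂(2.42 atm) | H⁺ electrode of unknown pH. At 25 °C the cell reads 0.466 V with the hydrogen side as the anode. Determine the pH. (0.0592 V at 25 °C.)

E°_cell = 0.34 V and n = 2.
log Q = n(E° − E)/0.0592 = 2×(0.34 − 0.466)/0.0592 = -4.257.
With Q = [H⁺]^2 / ([Cu²⁺]·P(H₂)), solving for [H⁺] gives log[H⁺] = -3.120, so pH = 3.12.

pH = 3.12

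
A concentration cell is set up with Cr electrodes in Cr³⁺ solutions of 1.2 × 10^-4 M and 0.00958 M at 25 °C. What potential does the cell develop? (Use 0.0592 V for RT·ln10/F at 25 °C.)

0.038 V

Both half-cells are Cr³⁺/Cr, so E°_cell = 0. The concentrated side is the cathode; the cell reaction moves Cr³⁺ from high to low concentration with n = 3.
Q = [Cr³⁺]_dilute/[Cr³⁺]_conc = 1.2 × 10^-4/0.00958 = 0.0125.
E = 0 − (0.0592/3) log Q = −(0.0592/3)(-1.902) = 0.0375 V.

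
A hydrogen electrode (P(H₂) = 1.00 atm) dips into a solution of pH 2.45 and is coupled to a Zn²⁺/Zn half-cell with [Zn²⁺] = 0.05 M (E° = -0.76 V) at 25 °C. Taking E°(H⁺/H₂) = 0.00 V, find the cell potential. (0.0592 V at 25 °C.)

The hydrogen couple is the cathode, so E°_cell = 0.76 V; n = 2.
[H⁺] = 10^(−2.45) = 0.0035 M, and Q = [Zn²⁺]·P(H₂) / [H⁺]^2 = 3970.
E = E° − (0.0592/2) log Q = 0.76 − (0.0592/2)(3.599) = 0.653 V.

0.65 V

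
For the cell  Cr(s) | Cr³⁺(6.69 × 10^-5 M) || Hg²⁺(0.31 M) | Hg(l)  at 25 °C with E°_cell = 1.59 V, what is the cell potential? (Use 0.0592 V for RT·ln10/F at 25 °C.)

1.66 V

Balancing electrons gives n = 6; the reaction quotient is Q = [Cr³⁺]^2/[Hg²⁺]^3 = 1.5 × 10^-7.
At 25 °C, E = E° − (0.0592/n) log Q = 1.59 − (0.0592/6)(-6.823) = 1.590 + 0.067 = 1.657 V.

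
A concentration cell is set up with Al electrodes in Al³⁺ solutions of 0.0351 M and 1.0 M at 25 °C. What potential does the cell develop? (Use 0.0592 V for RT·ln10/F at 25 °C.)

Both half-cells are Al³⁺/Al, so E°_cell = 0. The concentrated side is the cathode; the cell reaction moves Al³⁺ from high to low concentration with n = 3.
Q = [Al³⁺]_dilute/[Al³⁺]_conc = 0.0351/1.0 = 0.0351.
E = 0 − (0.0592/3) log Q = −(0.0592/3)(-1.455) = 0.0287 V.

0.029 V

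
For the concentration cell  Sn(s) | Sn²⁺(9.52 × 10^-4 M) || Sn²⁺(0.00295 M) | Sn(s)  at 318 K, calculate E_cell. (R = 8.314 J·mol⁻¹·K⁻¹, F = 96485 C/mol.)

0.015 V

Both half-cells are Sn²⁺/Sn, so E°_cell = 0. The concentrated side is the cathode; the cell reaction moves Sn²⁺ from high to low concentration with n = 2.
Q = [Sn²⁺]_dilute/[Sn²⁺]_conc = 9.52 × 10^-4/0.00295 = 0.323.
E = 0 − (RT/nF) ln Q = −((8.314×318)/(2×96485))(-1.131) = 0.0155 V.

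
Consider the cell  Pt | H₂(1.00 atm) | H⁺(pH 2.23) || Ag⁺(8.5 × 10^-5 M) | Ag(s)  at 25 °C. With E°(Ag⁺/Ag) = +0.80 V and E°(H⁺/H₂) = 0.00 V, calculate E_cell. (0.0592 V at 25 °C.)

The Ag⁺/Ag couple is the cathode, so E°_cell = 0.80 V; n = 2.
[H⁺] = 10^(−2.23) = 0.0059 M, and Q = [H⁺]^2 / ([Ag⁺]^2·P(H₂)) = 4800.
E = E° − (0.0592/2) log Q = 0.80 − (0.0592/2)(3.681) = 0.691 V.

0.69 V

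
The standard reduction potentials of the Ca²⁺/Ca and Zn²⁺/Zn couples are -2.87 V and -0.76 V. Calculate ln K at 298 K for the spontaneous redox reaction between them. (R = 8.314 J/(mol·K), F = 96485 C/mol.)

ln K = 164.3

E°_cell = -0.76 − (-2.87) = 2.11 V, with n = 2 electrons transferred.
At equilibrium E = 0, so the Nernst equation gives ln K = nFE°/RT = (2)(96485)(2.11)/((8.314)(298)) = 164.34.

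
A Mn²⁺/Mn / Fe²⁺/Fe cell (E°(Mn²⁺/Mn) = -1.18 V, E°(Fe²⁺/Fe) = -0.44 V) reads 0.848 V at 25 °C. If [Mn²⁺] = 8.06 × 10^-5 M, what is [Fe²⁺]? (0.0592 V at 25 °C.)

0.36 M

From the Nernst equation, log Q = n(E° − E)/0.0592 = 2(0.74 − 0.848)/0.0592 = -3.649, so Q = 2.25 × 10^-4.
With Q = [Mn²⁺]/[Fe²⁺] and the known concentrations, [Fe²⁺] in the denominator gives [Fe²⁺] = 0.36 M.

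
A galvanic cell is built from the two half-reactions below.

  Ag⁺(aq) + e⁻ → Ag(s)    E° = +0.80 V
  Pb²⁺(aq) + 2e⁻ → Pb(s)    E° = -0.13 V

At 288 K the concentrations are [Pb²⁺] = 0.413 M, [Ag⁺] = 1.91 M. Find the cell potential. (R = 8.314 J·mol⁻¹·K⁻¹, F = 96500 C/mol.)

0.957 V

The Ag⁺/Ag couple has the higher reduction potential and acts as the cathode, so E°_cell = +0.80 − (-0.13) = 0.93 V.
Balancing electrons gives n = 2; the reaction quotient is Q = [Pb²⁺]/[Ag⁺]^2 = 0.113.
E = E° − (RT/nF) ln Q = 0.93 − (8.314×288)/(2×96500) × (-2.179) = 0.930 + 0.027 = 0.957 V.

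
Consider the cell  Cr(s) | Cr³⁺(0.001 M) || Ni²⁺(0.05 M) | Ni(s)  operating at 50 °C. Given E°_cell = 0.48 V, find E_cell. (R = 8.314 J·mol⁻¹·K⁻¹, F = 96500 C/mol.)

0.502 V

Balancing electrons gives n = 6; the reaction quotient is Q = [Cr³⁺]^2/[Ni²⁺]^3 = 0.00800.
E = E° − (RT/nF) ln Q = 0.48 − (8.314×323)/(6×96500) × (-4.828) = 0.480 + 0.022 = 0.502 V.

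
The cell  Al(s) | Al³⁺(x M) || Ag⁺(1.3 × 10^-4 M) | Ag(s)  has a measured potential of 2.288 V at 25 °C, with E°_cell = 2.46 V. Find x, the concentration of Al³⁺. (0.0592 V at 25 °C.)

From the Nernst equation, log Q = n(E° − E)/0.0592 = 3(2.46 − 2.288)/0.0592 = 8.716, so Q = 5.2 × 10^8.
With Q = [Al³⁺]/[Ag⁺]^3 and the known concentrations, [Al³⁺] in the numerator gives [Al³⁺] = 0.0011 M.

0.0011 M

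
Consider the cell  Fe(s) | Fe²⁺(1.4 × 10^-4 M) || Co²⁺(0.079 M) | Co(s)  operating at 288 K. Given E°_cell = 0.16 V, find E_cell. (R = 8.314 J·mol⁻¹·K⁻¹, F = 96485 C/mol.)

Balancing electrons gives n = 2; the reaction quotient is Q = [Fe²⁺]/[Co²⁺] = 0.00177.
E = E° − (RT/nF) ln Q = 0.16 − (8.314×288)/(2×96485) × (-6.336) = 0.160 + 0.079 = 0.239 V.

0.239 V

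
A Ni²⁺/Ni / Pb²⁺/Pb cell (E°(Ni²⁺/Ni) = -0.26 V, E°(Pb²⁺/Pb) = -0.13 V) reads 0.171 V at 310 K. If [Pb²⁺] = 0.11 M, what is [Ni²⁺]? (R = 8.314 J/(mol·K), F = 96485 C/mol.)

0.0051 M

From the Nernst equation, ln Q = nF(E° − E)/RT = 2×96485×(0.13 − 0.171)/(8.314×310) = -3.070, so Q = 0.0464.
With Q = [Ni²⁺]/[Pb²⁺] and the known concentrations, [Ni²⁺] in the numerator gives [Ni²⁺] = 0.0051 M.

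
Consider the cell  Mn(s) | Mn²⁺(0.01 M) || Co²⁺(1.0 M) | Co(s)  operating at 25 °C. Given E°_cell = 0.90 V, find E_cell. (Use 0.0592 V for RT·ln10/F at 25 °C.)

0.959 V

Balancing electrons gives n = 2; the reaction quotient is Q = [Mn²⁺]/[Co²⁺] = 0.0100.
At 25 °C, E = E° − (0.0592/n) log Q = 0.90 − (0.0592/2)(-2.000) = 0.900 + 0.059 = 0.959 V.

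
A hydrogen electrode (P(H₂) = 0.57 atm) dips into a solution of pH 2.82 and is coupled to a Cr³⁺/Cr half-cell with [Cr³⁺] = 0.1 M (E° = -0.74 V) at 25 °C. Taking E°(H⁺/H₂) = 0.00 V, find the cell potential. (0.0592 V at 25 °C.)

0.60 V

The hydrogen couple is the cathode, so E°_cell = 0.74 V; n = 6.
[H⁺] = 10^(−2.82) = 0.0015 M, and Q = [Cr³⁺]^2·P(H₂)^3 / [H⁺]^6 = 1.54 × 10^14.
E = E° − (0.0592/6) log Q = 0.74 − (0.0592/6)(14.188) = 0.600 V.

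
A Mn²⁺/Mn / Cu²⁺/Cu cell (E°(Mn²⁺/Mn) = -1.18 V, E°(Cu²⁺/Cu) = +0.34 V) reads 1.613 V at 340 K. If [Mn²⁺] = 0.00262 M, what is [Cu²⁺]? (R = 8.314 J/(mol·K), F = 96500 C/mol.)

From the Nernst equation, ln Q = nF(E° − E)/RT = 2×96500×(1.52 − 1.613)/(8.314×340) = -6.350, so Q = 0.00175.
With Q = [Mn²⁺]/[Cu²⁺] and the known concentrations, [Cu²⁺] in the denominator gives [Cu²⁺] = 1.5 M.

1.5 M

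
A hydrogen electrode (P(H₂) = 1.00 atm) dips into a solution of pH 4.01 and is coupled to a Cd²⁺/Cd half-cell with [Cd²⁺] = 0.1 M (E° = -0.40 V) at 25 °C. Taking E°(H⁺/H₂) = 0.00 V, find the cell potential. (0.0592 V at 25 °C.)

The hydrogen couple is the cathode, so E°_cell = 0.40 V; n = 2.
[H⁺] = 10^(−4.01) = 9.8 × 10^-5 M, and Q = [Cd²⁺]·P(H₂) / [H⁺]^2 = 1.05 × 10^7.
E = E° − (0.0592/2) log Q = 0.40 − (0.0592/2)(7.020) = 0.192 V.

0.19 V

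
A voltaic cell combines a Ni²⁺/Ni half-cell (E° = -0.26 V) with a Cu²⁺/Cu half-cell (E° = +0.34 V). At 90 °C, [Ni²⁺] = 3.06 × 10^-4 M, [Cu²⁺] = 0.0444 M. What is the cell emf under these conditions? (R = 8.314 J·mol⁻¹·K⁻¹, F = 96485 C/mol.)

The Cu²⁺/Cu couple has the higher reduction potential and acts as the cathode, so E°_cell = +0.34 − (-0.26) = 0.60 V.
Balancing electrons gives n = 2; the reaction quotient is Q = [Ni²⁺]/[Cu²⁺] = 0.00689.
E = E° − (RT/nF) ln Q = 0.60 − (8.314×363)/(2×96485) × (-4.977) = 0.600 + 0.078 = 0.678 V.

0.678 V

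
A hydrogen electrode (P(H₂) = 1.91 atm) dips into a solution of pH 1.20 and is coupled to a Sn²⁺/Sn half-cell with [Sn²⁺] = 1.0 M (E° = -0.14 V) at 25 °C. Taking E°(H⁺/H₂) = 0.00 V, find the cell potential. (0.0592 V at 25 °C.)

The hydrogen couple is the cathode, so E°_cell = 0.14 V; n = 2.
[H⁺] = 10^(−1.20) = 0.063 M, and Q = [Sn²⁺]·P(H₂) / [H⁺]^2 = 480.
E = E° − (0.0592/2) log Q = 0.14 − (0.0592/2)(2.681) = 0.061 V.

0.061 V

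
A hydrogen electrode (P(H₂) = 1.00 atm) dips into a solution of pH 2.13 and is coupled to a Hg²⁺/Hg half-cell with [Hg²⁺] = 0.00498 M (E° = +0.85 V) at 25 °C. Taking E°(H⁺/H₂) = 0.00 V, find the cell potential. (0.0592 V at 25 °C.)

0.91 V

The Hg²⁺/Hg couple is the cathode, so E°_cell = 0.85 V; n = 2.
[H⁺] = 10^(−2.13) = 0.0074 M, and Q = [H⁺]^2 / ([Hg²⁺]·P(H₂)) = 0.0110.
E = E° − (0.0592/2) log Q = 0.85 − (0.0592/2)(-1.957) = 0.908 V.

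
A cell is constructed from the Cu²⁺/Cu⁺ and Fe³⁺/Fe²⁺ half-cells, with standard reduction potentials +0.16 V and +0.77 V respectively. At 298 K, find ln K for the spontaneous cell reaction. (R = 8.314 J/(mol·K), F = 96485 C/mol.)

E°_cell = +0.77 − (+0.16) = 0.61 V, with n = 1 electron transferred.
At equilibrium E = 0, so the Nernst equation gives ln K = nFE°/RT = (1)(96485)(0.61)/((8.314)(298)) = 23.76.

ln K = 23.8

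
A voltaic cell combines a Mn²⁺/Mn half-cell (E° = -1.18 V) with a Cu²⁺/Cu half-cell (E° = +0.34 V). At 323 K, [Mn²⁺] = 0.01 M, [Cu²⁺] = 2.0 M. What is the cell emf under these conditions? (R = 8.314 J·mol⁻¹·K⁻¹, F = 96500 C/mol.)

The Cu²⁺/Cu couple has the higher reduction potential and acts as the cathode, so E°_cell = +0.34 − (-1.18) = 1.52 V.
Balancing electrons gives n = 2; the reaction quotient is Q = [Mn²⁺]/[Cu²⁺] = 0.00500.
E = E° − (RT/nF) ln Q = 1.52 − (8.314×323)/(2×96500) × (-5.298) = 1.520 + 0.074 = 1.594 V.

1.59 V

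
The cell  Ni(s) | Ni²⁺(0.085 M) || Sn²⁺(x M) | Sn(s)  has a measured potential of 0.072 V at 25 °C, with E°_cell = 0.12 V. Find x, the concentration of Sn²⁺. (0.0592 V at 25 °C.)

0.002 M

From the Nernst equation, log Q = n(E° − E)/0.0592 = 2(0.12 − 0.072)/0.0592 = 1.622, so Q = 41.8.
With Q = [Ni²⁺]/[Sn²⁺] and the known concentrations, [Sn²⁺] in the denominator gives [Sn²⁺] = 0.002 M.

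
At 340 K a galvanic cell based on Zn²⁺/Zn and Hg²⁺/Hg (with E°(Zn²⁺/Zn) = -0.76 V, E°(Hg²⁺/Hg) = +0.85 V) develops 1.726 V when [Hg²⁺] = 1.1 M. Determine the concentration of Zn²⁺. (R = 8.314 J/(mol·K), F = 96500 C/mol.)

From the Nernst equation, ln Q = nF(E° − E)/RT = 2×96500×(1.61 − 1.726)/(8.314×340) = -7.920, so Q = 3.63 × 10^-4.
With Q = [Zn²⁺]/[Hg²⁺] and the known concentrations, [Zn²⁺] in the numerator gives [Zn²⁺] = 4 × 10^-4 M.

4 × 10^-4 M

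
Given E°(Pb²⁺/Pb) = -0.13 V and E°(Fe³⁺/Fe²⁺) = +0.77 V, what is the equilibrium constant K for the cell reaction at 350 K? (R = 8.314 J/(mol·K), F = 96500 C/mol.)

E°_cell = +0.77 − (-0.13) = 0.90 V, with n = 2 electrons transferred.
At equilibrium E = 0, so the Nernst equation gives ln K = nFE°/RT = (2)(96500)(0.90)/((8.314)(350)) = 59.69.
K = e^59.69 = 8.4 × 10^25.

8.4 × 10^25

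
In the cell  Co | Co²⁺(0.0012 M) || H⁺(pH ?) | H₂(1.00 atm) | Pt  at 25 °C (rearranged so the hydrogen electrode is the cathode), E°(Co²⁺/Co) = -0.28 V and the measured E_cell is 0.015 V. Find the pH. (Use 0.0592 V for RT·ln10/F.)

E°_cell = 0.28 V and n = 2.
log Q = n(E° − E)/0.0592 = 2×(0.28 − 0.015)/0.0592 = 8.953.
With Q = [Co²⁺]·P(H₂) / [H⁺]^2, solving for [H⁺] gives log[H⁺] = -5.937, so pH = 5.94.

pH = 5.94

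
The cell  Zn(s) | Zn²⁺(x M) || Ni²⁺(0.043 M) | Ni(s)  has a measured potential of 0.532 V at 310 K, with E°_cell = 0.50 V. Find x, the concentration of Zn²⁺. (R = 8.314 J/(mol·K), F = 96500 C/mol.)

0.0039 M

From the Nernst equation, ln Q = nF(E° − E)/RT = 2×96500×(0.50 − 0.532)/(8.314×310) = -2.396, so Q = 0.0911.
With Q = [Zn²⁺]/[Ni²⁺] and the known concentrations, [Zn²⁺] in the numerator gives [Zn²⁺] = 0.0039 M.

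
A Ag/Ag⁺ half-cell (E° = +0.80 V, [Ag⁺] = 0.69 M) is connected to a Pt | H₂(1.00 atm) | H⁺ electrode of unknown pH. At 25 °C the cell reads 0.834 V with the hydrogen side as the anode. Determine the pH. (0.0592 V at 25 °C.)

pH = 0.74

E°_cell = 0.80 V and n = 2.
log Q = n(E° − E)/0.0592 = 2×(0.80 − 0.834)/0.0592 = -1.149.
With Q = [H⁺]^2 / ([Ag⁺]^2·P(H₂)), solving for [H⁺] gives log[H⁺] = -0.735, so pH = 0.74.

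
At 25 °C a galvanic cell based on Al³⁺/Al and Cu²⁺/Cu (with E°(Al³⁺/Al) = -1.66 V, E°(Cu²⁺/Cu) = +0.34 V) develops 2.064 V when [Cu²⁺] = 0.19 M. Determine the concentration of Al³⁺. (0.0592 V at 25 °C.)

4.7 × 10^-5 M

From the Nernst equation, log Q = n(E° − E)/0.0592 = 6(2.00 − 2.064)/0.0592 = -6.486, so Q = 3.26 × 10^-7.
With Q = [Al³⁺]^2/[Cu²⁺]^3 and the known concentrations, [Al³⁺]^2 in the numerator gives [Al³⁺] = 4.7 × 10^-5 M.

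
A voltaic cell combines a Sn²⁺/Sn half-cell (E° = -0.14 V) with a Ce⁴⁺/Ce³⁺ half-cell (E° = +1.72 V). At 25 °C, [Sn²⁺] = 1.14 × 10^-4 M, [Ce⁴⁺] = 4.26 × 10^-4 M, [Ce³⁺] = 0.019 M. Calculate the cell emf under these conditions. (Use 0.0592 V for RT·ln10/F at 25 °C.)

The Ce⁴⁺/Ce³⁺ couple has the higher reduction potential and acts as the cathode, so E°_cell = +1.72 − (-0.14) = 1.86 V.
Balancing electrons gives n = 2; the reaction quotient is Q = [Sn²⁺]·[Ce³⁺]^2/[Ce⁴⁺]^2 = 0.227.
At 25 °C, E = E° − (0.0592/n) log Q = 1.86 − (0.0592/2)(-0.644) = 1.860 + 0.019 = 1.879 V.

1.88 V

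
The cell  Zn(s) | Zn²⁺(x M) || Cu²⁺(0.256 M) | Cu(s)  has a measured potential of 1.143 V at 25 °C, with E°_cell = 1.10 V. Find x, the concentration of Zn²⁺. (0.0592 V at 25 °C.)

0.009 M

From the Nernst equation, log Q = n(E° − E)/0.0592 = 2(1.10 − 1.143)/0.0592 = -1.453, so Q = 0.0353.
With Q = [Zn²⁺]/[Cu²⁺] and the known concentrations, [Zn²⁺] in the numerator gives [Zn²⁺] = 0.009 M.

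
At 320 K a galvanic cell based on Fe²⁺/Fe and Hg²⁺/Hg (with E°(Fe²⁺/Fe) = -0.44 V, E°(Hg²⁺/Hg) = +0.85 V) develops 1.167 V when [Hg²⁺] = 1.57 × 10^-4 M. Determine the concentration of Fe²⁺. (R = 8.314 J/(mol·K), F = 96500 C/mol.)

1.2 M

From the Nernst equation, ln Q = nF(E° − E)/RT = 2×96500×(1.29 − 1.167)/(8.314×320) = 8.923, so Q = 7500.
With Q = [Fe²⁺]/[Hg²⁺] and the known concentrations, [Fe²⁺] in the numerator gives [Fe²⁺] = 1.2 M.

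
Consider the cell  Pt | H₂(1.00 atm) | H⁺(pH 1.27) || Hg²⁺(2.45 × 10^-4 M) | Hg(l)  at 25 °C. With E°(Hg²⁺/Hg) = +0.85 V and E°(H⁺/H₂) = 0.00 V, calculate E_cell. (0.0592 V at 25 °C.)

0.82 V

The Hg²⁺/Hg couple is the cathode, so E°_cell = 0.85 V; n = 2.
[H⁺] = 10^(−1.27) = 0.054 M, and Q = [H⁺]^2 / ([Hg²⁺]·P(H₂)) = 11.8.
E = E° − (0.0592/2) log Q = 0.85 − (0.0592/2)(1.071) = 0.818 V.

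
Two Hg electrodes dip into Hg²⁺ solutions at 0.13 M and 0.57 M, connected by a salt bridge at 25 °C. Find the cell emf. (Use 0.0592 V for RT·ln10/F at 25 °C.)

Both half-cells are Hg²⁺/Hg, so E°_cell = 0. The concentrated side is the cathode; the cell reaction moves Hg²⁺ from high to low concentration with n = 2.
Q = [Hg²⁺]_dilute/[Hg²⁺]_conc = 0.13/0.57 = 0.228.
E = 0 − (0.0592/2) log Q = −(0.0592/2)(-0.642) = 0.0190 V.

0.019 V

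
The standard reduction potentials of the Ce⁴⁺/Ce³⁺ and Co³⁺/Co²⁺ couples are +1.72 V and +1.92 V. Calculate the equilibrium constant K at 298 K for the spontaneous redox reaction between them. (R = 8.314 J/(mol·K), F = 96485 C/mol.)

2400

E°_cell = +1.92 − (+1.72) = 0.20 V, with n = 1 electron transferred.
At equilibrium E = 0, so the Nernst equation gives ln K = nFE°/RT = (1)(96485)(0.20)/((8.314)(298)) = 7.79.
K = e^7.79 = 2400.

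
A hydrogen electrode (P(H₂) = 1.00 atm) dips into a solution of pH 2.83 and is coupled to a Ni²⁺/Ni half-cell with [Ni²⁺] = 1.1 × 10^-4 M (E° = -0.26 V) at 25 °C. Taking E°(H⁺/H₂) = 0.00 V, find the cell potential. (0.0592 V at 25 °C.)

0.21 V

The hydrogen couple is the cathode, so E°_cell = 0.26 V; n = 2.
[H⁺] = 10^(−2.83) = 0.0015 M, and Q = [Ni²⁺]·P(H₂) / [H⁺]^2 = 50.3.
E = E° − (0.0592/2) log Q = 0.26 − (0.0592/2)(1.701) = 0.210 V.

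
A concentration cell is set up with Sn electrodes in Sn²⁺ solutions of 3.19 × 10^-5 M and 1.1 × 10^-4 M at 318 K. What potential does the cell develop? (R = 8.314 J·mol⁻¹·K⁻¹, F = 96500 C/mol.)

Both half-cells are Sn²⁺/Sn, so E°_cell = 0. The concentrated side is the cathode; the cell reaction moves Sn²⁺ from high to low concentration with n = 2.
Q = [Sn²⁺]_dilute/[Sn²⁺]_conc = 3.19 × 10^-5/1.1 × 10^-4 = 0.290.
E = 0 − (RT/nF) ln Q = −((8.314×318)/(2×96500))(-1.238) = 0.0170 V.

0.017 V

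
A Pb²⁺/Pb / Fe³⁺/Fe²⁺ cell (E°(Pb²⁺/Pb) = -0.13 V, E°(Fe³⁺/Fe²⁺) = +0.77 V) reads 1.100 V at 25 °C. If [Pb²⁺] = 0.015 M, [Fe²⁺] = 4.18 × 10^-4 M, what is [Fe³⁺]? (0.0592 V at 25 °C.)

From the Nernst equation, log Q = n(E° − E)/0.0592 = 2(0.90 − 1.100)/0.0592 = -6.757, so Q = 1.75 × 10^-7.
With Q = [Pb²⁺]·[Fe²⁺]^2/[Fe³⁺]^2 and the known concentrations, [Fe³⁺]^2 in the denominator gives [Fe³⁺] = 0.12 M.

0.12 M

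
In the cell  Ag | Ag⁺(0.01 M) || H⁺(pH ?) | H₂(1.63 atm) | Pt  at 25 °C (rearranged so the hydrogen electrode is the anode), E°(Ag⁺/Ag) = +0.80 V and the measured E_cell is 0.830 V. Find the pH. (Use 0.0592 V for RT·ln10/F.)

pH = 2.40

E°_cell = 0.80 V and n = 2.
log Q = n(E° − E)/0.0592 = 2×(0.80 − 0.830)/0.0592 = -1.014.
With Q = [H⁺]^2 / ([Ag⁺]^2·P(H₂)), solving for [H⁺] gives log[H⁺] = -2.401, so pH = 2.40.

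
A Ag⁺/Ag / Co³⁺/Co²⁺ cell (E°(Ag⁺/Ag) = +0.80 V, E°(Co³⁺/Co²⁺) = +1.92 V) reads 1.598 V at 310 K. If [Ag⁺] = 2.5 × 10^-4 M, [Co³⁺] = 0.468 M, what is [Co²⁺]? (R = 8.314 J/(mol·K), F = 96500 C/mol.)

3.2 × 10^-5 M

From the Nernst equation, ln Q = nF(E° − E)/RT = 1×96500×(1.12 − 1.598)/(8.314×310) = -17.897, so Q = 1.69 × 10^-8.
With Q = [Ag⁺]·[Co²⁺]/[Co³⁺] and the known concentrations, [Co²⁺] in the numerator gives [Co²⁺] = 3.2 × 10^-5 M.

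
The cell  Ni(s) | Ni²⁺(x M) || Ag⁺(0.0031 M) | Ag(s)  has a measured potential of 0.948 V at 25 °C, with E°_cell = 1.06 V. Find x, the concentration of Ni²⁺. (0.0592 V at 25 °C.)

0.058 M

From the Nernst equation, log Q = n(E° − E)/0.0592 = 2(1.06 − 0.948)/0.0592 = 3.784, so Q = 6080.
With Q = [Ni²⁺]/[Ag⁺]^2 and the known concentrations, [Ni²⁺] in the numerator gives [Ni²⁺] = 0.058 M.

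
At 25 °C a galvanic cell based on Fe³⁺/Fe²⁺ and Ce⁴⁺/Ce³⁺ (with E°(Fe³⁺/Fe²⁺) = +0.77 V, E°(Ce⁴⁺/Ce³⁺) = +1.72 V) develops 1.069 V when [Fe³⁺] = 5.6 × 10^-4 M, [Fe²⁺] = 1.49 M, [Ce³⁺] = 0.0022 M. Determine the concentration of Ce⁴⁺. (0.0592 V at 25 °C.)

From the Nernst equation, log Q = n(E° − E)/0.0592 = 1(0.95 − 1.069)/0.0592 = -2.010, so Q = 0.00977.
With Q = [Fe³⁺]·[Ce³⁺]/([Fe²⁺]·[Ce⁴⁺]) and the known concentrations, [Ce⁴⁺] in the denominator gives [Ce⁴⁺] = 8.5 × 10^-5 M.

8.5 × 10^-5 M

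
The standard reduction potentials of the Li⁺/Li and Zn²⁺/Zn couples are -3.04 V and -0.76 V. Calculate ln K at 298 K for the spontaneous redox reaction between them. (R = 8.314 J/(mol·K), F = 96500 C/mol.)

ln K = 177.6

E°_cell = -0.76 − (-3.04) = 2.28 V, with n = 2 electrons transferred.
At equilibrium E = 0, so the Nernst equation gives ln K = nFE°/RT = (2)(96500)(2.28)/((8.314)(298)) = 177.61.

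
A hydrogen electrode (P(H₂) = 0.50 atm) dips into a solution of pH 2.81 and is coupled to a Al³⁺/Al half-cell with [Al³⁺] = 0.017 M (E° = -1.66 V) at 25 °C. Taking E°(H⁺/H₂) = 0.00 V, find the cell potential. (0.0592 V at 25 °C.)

The hydrogen couple is the cathode, so E°_cell = 1.66 V; n = 6.
[H⁺] = 10^(−2.81) = 0.0015 M, and Q = [Al³⁺]^2·P(H₂)^3 / [H⁺]^6 = 2.62 × 10^12.
E = E° − (0.0592/6) log Q = 1.66 − (0.0592/6)(12.418) = 1.537 V.

1.54 V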